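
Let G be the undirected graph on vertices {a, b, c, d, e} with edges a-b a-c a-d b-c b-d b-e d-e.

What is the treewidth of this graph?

2

A width-2 tree decomposition is:
Bags: B1 = {a, b, d}  B2 = {b, d, e}  B3 = {a, b, c}
Tree: B1–B2, B1–B3
The largest bag has 3 vertices, giving width 2; this decomposition certifies tw(G) ≤ 2. Conversely, {b, d, e} is a clique of size 3, and the vertices of any clique must share a bag in every tree decomposition; so some bag has ≥ 3 vertices and tw(G) ≥ 2. Combining the bounds, tw(G) = 2.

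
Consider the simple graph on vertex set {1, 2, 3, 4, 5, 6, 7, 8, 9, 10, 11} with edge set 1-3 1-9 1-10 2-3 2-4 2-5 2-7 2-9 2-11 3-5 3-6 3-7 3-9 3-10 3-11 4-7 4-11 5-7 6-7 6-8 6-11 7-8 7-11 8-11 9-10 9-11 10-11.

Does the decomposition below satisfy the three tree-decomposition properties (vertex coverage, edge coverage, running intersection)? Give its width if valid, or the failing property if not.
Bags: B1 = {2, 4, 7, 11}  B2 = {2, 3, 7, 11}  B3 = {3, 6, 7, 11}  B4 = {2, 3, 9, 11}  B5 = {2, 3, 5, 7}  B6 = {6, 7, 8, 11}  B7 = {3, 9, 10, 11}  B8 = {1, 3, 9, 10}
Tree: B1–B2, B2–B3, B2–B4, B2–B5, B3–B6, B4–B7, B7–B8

Vertex coverage: the bags together contain {1, 2, 3, 4, 5, 6, 7, 8, 9, 10, 11}, the full vertex set. Edge coverage: each edge of G has both endpoints in at least one bag. Running intersection: for every vertex, the bags containing it form a connected subtree. All three properties hold, so this is a valid tree decomposition of width max|bag| − 1 = 3, and hence tw(G) ≤ 3.

Yes; width 3.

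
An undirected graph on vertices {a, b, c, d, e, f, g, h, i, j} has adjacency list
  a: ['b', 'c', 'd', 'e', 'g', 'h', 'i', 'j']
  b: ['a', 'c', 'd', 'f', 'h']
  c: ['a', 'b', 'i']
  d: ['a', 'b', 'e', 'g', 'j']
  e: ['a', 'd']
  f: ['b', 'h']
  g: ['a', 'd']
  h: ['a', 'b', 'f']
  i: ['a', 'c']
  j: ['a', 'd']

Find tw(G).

2

A width-2 tree decomposition is:
Bags: B1 = {a, b, h}  B2 = {b, f, h}  B3 = {a, b, d}  B4 = {a, b, c}  B5 = {a, c, i}  B6 = {a, d, e}  B7 = {a, d, g}  B8 = {a, d, j}
Tree: B1–B2, B1–B3, B1–B4, B4–B5, B3–B6, B3–B7, B6–B8
The largest bag has 3 vertices, giving width 2; this decomposition certifies tw(G) ≤ 2. For the lower bound, the 3 vertices {a, d, g} are pairwise adjacent, and any tree decomposition puts a clique entirely inside one bag — forcing width ≥ 2. Combining the bounds, tw(G) = 2.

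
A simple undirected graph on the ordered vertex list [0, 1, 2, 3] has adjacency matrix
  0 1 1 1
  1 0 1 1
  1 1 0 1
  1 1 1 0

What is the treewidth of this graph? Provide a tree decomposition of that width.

With just one bag of size 4, the width is 4 − 1 = 3, so tw(G) ≤ 3. On the other hand G contains the 4-clique {0, 1, 2, 3}. A clique must lie in a single bag of any decomposition, so no decomposition can have width below 3. The upper and lower bounds meet at 3, so that is the treewidth.

Treewidth 3.
Bags: B1 = {0, 1, 2, 3}
Tree: (single bag)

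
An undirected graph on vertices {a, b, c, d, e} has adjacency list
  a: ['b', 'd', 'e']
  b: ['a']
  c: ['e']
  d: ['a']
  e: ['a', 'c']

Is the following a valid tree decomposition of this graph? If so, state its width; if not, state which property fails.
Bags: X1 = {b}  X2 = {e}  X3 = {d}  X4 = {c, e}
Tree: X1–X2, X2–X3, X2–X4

No — vertex a appears in no bag.

A tree decomposition must satisfy three properties: every vertex lies in some bag; for every edge, both endpoints lie together in some bag; and for every vertex, the bags containing it form a connected subtree. Here vertex a appears in no bag, so the decomposition is invalid.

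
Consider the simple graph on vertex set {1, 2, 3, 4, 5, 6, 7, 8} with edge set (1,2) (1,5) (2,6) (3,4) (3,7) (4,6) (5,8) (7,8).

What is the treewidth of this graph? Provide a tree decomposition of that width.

Treewidth 2.
One optimal decomposition is:
Bags: B1 = {3, 4, 7}  B2 = {4, 6, 7}  B3 = {2, 6, 7}  B4 = {1, 2, 7}  B5 = {1, 5, 7}  B6 = {5, 7, 8}
Tree: B1–B2, B2–B3, B3–B4, B4–B5, B5–B6

The largest bag has 3 vertices, giving width 2; this decomposition certifies tw(G) ≤ 2. For the lower bound, G contains the cycle 7–3–4–6–2–1–5–8–7, so G is not a forest; only forests have treewidth ≤ 1, hence tw(G) ≥ 2. Hence tw(G) = 2 exactly.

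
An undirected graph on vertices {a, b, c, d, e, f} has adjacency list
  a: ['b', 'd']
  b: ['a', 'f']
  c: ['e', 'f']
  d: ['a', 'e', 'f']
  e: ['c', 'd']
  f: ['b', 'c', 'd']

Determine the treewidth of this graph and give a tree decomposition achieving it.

Every bag has size at most 3, so the width is 3 − 1 = 2 and tw(G) ≤ 2. The edges a–b–f–d–a form a cycle, so G is not a tree and its treewidth is at least 2. Hence tw(G) = 2 exactly.

Treewidth 2.
One optimal decomposition is:
Bags: B1 = {a, b, d}  B2 = {b, d, f}  B3 = {d, e, f}  B4 = {c, e, f}
Tree: B1–B2, B2–B3, B3–B4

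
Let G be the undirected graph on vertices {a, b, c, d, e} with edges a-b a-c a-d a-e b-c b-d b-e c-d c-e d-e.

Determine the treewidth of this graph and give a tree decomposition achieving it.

Treewidth 4.
One optimal decomposition is:
Bags: B1 = {a, b, c, d, e}
Tree: (single bag)

With just one bag of size 5, the width is 5 − 1 = 4, so tw(G) ≤ 4. For the lower bound, the 5 vertices {a, b, c, d, e} are pairwise adjacent, and any tree decomposition puts a clique entirely inside one bag — forcing width ≥ 4. Hence tw(G) = 4 exactly.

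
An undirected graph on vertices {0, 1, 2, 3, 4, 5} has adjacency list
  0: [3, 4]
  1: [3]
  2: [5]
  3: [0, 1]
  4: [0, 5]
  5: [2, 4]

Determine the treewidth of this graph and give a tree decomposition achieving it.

Treewidth 1.
One optimal decomposition is:
Bags: B1 = {0, 4}  B2 = {4, 5}  B3 = {2, 5}  B4 = {0, 3}  B5 = {1, 3}
Tree: B1–B2, B2–B3, B1–B4, B4–B5

Every bag has size at most 2, so the width is 2 − 1 = 1 and tw(G) ≤ 1. G has an edge, so its treewidth is at least 1. The upper and lower bounds meet at 1, so that is the treewidth.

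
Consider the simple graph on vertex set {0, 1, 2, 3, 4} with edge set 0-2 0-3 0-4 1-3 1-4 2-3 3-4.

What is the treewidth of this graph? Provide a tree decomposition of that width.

Every bag has size at most 3, so the width is 3 − 1 = 2 and tw(G) ≤ 2. For the lower bound, the 3 vertices {0, 2, 3} are pairwise adjacent, and any tree decomposition puts a clique entirely inside one bag — forcing width ≥ 2. Hence tw(G) = 2 exactly.

Treewidth 2.
Bags: B1 = {1, 3, 4}  B2 = {0, 3, 4}  B3 = {0, 2, 3}
Tree: B1–B2, B2–B3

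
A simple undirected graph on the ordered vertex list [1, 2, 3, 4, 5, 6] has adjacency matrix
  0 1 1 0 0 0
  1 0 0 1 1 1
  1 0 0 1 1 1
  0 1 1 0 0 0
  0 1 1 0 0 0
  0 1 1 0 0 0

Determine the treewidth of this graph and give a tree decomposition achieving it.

Treewidth 2.
One such decomposition:
Bags: B1 = {1, 2, 3}  B2 = {2, 3, 4}  B3 = {2, 3, 6}  B4 = {2, 3, 5}
Tree: B1–B2, B2–B3, B3–B4

The largest bag has 3 vertices, giving width 2; this decomposition certifies tw(G) ≤ 2. The edges 1–3–4–2–1 form a cycle, so G is not a tree and its treewidth is at least 2. Combining the bounds, tw(G) = 2.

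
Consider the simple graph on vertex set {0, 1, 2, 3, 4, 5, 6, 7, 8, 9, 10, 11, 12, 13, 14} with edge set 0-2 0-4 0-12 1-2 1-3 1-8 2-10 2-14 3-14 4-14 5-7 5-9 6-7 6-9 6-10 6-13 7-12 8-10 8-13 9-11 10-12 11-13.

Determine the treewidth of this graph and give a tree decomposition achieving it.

Every bag has size at most 4, so the width is 4 − 1 = 3 and tw(G) ≤ 3. For the lower bound: the 4 vertex sets {3,4,14}, {1}, {2}, {0,8,10,12} are disjoint, each induces a connected subgraph, and every pair is joined by at least one edge of G. Contracting each set to a single vertex therefore yields K_{4} as a minor, and since treewidth is minor-monotone, tw(G) ≥ tw(K_{4}) = 3. The upper and lower bounds meet at 3, so that is the treewidth.

Treewidth 3.
One such decomposition:
Bags: B1 = {1, 3, 4, 14}  B2 = {1, 2, 4, 14}  B3 = {0, 1, 2, 4}  B4 = {0, 1, 2, 8}  B5 = {0, 2, 8, 10}  B6 = {0, 8, 10, 12}  B7 = {8, 10, 12, 13}  B8 = {6, 10, 12, 13}  B9 = {6, 7, 12, 13}  B10 = {6, 7, 11, 13}  B11 = {6, 7, 9, 11}  B12 = {5, 7, 9, 11}
Tree: B1–B2, B2–B3, B3–B4, B4–B5, B5–B6, B6–B7, B7–B8, B8–B9, B9–B10, B10–B11, B11–B12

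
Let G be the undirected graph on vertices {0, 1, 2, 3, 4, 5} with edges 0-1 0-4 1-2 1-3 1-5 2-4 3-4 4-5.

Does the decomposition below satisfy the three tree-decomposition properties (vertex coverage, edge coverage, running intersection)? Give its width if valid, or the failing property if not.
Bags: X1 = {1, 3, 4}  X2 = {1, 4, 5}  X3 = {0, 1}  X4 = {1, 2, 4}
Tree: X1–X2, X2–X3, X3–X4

A tree decomposition must satisfy three properties: every vertex lies in some bag; for every edge, both endpoints lie together in some bag; and for every vertex, the bags containing it form a connected subtree. Here edge (4,0) lies in no bag, so the decomposition is invalid.

No — edge (4,0) lies in no bag.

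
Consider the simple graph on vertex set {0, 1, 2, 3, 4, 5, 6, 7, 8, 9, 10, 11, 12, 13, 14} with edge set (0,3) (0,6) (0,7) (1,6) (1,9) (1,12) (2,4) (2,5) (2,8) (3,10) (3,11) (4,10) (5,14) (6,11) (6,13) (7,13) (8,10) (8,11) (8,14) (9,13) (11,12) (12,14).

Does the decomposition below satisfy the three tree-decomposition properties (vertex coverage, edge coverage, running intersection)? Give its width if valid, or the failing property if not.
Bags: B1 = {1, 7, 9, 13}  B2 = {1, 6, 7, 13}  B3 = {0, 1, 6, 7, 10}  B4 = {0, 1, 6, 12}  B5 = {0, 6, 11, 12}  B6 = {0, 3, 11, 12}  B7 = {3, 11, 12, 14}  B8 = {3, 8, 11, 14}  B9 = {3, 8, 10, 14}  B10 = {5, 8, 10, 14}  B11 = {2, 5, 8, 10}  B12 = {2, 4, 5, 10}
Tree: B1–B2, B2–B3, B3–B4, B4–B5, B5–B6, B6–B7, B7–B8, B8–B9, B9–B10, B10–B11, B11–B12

A tree decomposition must satisfy three properties: every vertex lies in some bag; for every edge, both endpoints lie together in some bag; and for every vertex, the bags containing it form a connected subtree. Here bags containing vertex 10 are not connected in the tree, so the decomposition is invalid.

No — bags containing vertex 10 are not connected in the tree.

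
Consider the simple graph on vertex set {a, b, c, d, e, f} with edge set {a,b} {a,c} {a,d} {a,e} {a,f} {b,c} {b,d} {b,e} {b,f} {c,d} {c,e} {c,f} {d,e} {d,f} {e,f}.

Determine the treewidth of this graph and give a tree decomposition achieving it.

Treewidth 5.
One optimal decomposition is:
Bags: B1 = {a, b, c, d, e, f}
Tree: (single bag)

With just one bag of size 6, the width is 6 − 1 = 5, so tw(G) ≤ 5. Conversely, {a, b, c, d, e, f} is a clique of size 6, and the vertices of any clique must share a bag in every tree decomposition; so some bag has ≥ 6 vertices and tw(G) ≥ 5. Hence tw(G) = 5 exactly.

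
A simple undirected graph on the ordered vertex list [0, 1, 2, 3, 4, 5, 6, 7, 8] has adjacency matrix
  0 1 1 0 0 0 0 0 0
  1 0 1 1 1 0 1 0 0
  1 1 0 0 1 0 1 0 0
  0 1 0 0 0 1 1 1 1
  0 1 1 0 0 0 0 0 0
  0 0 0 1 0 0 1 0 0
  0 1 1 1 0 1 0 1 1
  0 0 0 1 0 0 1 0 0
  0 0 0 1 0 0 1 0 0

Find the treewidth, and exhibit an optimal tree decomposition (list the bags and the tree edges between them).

The largest bag has 3 vertices, giving width 2; this decomposition certifies tw(G) ≤ 2. For the lower bound, the 3 vertices {0, 1, 2} are pairwise adjacent, and any tree decomposition puts a clique entirely inside one bag — forcing width ≥ 2. Therefore the treewidth is 2.

Treewidth 2.
One such decomposition:
Bags: B1 = {3, 5, 6}  B2 = {3, 6, 8}  B3 = {1, 3, 6}  B4 = {1, 2, 6}  B5 = {1, 2, 4}  B6 = {3, 6, 7}  B7 = {0, 1, 2}
Tree: B1–B2, B2–B3, B3–B4, B4–B5, B2–B6, B4–B7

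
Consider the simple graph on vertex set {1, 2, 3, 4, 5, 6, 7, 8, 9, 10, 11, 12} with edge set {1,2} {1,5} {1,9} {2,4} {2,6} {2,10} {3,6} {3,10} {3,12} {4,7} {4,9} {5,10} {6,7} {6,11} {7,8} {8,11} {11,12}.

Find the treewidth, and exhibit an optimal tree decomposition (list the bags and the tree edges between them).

Every bag has size at most 4, so the width is 4 − 1 = 3 and tw(G) ≤ 3. For the lower bound: the 4 vertex sets {8,11,12}, {3}, {6}, {2,4,7,10} are disjoint, each induces a connected subgraph, and every pair is joined by at least one edge of G. Contracting each set to a single vertex therefore yields K_{4} as a minor, and since treewidth is minor-monotone, tw(G) ≥ tw(K_{4}) = 3. The upper and lower bounds meet at 3, so that is the treewidth.

Treewidth 3.
One optimal decomposition is:
Bags: B1 = {3, 8, 11, 12}  B2 = {3, 6, 8, 11}  B3 = {3, 6, 7, 8}  B4 = {3, 6, 7, 10}  B5 = {2, 6, 7, 10}  B6 = {2, 4, 7, 10}  B7 = {2, 4, 5, 10}  B8 = {1, 2, 4, 5}  B9 = {1, 4, 5, 9}
Tree: B1–B2, B2–B3, B3–B4, B4–B5, B5–B6, B6–B7, B7–B8, B8–B9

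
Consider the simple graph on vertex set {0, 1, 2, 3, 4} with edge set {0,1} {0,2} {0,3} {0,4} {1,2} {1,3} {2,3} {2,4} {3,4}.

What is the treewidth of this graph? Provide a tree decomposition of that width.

The largest bag has 4 vertices, giving width 3; this decomposition certifies tw(G) ≤ 3. On the other hand G contains the 4-clique {0, 1, 2, 3}. A clique must lie in a single bag of any decomposition, so no decomposition can have width below 3. Therefore the treewidth is 3.

Treewidth 3.
One such decomposition:
Bags: B1 = {0, 1, 2, 3}  B2 = {0, 2, 3, 4}
Tree: B1–B2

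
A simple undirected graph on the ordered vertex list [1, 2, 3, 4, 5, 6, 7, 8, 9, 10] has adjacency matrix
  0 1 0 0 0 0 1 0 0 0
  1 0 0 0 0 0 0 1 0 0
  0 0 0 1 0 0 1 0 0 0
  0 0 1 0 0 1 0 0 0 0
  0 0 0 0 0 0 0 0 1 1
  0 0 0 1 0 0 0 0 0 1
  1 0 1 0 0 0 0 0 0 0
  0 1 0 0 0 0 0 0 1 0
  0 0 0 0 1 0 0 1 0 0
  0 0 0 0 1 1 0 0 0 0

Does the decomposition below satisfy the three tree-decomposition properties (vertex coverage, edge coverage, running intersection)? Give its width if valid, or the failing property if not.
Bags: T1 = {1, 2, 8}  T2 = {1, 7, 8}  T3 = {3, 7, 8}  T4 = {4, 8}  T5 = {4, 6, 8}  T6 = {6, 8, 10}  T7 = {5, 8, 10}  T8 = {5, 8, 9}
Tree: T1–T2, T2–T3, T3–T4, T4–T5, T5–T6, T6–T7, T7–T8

No — edge (3,4) lies in no bag.

A tree decomposition must satisfy three properties: every vertex lies in some bag; for every edge, both endpoints lie together in some bag; and for every vertex, the bags containing it form a connected subtree. Here edge (3,4) lies in no bag, so the decomposition is invalid.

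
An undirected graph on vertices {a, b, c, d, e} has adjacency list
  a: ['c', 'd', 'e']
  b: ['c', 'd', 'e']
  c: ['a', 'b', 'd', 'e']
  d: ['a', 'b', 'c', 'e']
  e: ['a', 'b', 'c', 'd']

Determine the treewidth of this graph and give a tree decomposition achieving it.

Treewidth 3.
One such decomposition:
Bags: B1 = {a, c, d, e}  B2 = {b, c, d, e}
Tree: B1–B2

Each bag holds 4 vertices, so the decomposition has width 3, which upper-bounds the treewidth. On the other hand G contains the 4-clique {a, c, d, e}. A clique must lie in a single bag of any decomposition, so no decomposition can have width below 3. Hence tw(G) = 3 exactly.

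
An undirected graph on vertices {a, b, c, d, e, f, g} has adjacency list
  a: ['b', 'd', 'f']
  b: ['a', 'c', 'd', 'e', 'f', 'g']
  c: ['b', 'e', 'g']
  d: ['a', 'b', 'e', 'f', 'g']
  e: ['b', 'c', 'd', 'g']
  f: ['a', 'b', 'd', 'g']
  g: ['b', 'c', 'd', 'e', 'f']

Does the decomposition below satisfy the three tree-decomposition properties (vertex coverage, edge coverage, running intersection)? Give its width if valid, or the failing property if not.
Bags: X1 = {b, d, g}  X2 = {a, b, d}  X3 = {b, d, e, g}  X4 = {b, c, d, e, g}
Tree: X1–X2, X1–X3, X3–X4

A tree decomposition must satisfy three properties: every vertex lies in some bag; for every edge, both endpoints lie together in some bag; and for every vertex, the bags containing it form a connected subtree. Here vertex f appears in no bag, so the decomposition is invalid.

No — vertex f appears in no bag.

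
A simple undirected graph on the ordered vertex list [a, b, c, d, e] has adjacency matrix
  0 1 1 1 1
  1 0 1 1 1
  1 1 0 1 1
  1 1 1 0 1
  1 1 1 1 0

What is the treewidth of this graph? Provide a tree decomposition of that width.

Treewidth 4.
One such decomposition:
Bags: B1 = {a, b, c, d, e}
Tree: (single bag)

A single bag containing all 5 vertices is trivially a valid decomposition of width 4. Conversely, {a, b, c, d, e} is a clique of size 5, and the vertices of any clique must share a bag in every tree decomposition; so some bag has ≥ 5 vertices and tw(G) ≥ 4. Hence tw(G) = 4 exactly.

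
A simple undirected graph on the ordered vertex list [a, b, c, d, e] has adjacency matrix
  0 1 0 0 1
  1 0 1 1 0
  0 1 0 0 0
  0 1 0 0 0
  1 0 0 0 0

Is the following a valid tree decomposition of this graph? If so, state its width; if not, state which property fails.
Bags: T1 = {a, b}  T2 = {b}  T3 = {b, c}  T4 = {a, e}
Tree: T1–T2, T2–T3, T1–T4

A tree decomposition must satisfy three properties: every vertex lies in some bag; for every edge, both endpoints lie together in some bag; and for every vertex, the bags containing it form a connected subtree. Here vertex d appears in no bag, so the decomposition is invalid.

No — vertex d appears in no bag.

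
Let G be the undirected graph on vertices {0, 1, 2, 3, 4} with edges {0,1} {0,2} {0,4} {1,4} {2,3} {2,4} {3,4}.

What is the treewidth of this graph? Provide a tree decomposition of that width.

Treewidth 2.
One optimal decomposition is:
Bags: B1 = {0, 2, 4}  B2 = {0, 1, 4}  B3 = {2, 3, 4}
Tree: B1–B2, B1–B3

The largest bag has 3 vertices, giving width 2; this decomposition certifies tw(G) ≤ 2. Conversely, {0, 1, 4} is a clique of size 3, and the vertices of any clique must share a bag in every tree decomposition; so some bag has ≥ 3 vertices and tw(G) ≥ 2. Hence tw(G) = 2 exactly.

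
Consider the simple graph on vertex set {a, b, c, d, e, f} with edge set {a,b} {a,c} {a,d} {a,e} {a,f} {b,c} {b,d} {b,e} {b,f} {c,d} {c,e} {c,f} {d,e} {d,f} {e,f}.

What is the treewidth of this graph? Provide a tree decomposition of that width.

With just one bag of size 6, the width is 6 − 1 = 5, so tw(G) ≤ 5. Conversely, {a, b, c, d, e, f} is a clique of size 6, and the vertices of any clique must share a bag in every tree decomposition; so some bag has ≥ 6 vertices and tw(G) ≥ 5. Combining the bounds, tw(G) = 5.

Treewidth 5.
One such decomposition:
Bags: B1 = {a, b, c, d, e, f}
Tree: (single bag)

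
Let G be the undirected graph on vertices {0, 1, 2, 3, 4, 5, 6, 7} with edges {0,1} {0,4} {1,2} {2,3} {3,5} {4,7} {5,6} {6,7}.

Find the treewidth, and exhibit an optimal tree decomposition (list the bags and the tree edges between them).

Treewidth 2.
Bags: B1 = {5, 6, 7}  B2 = {4, 5, 7}  B3 = {0, 4, 5}  B4 = {0, 1, 5}  B5 = {1, 2, 5}  B6 = {2, 3, 5}
Tree: B1–B2, B2–B3, B3–B4, B4–B5, B5–B6

Every bag has size at most 3, so the width is 3 − 1 = 2 and tw(G) ≤ 2. The edges 5–6–7–4–0–1–2–3–5 form a cycle, so G is not a tree and its treewidth is at least 2. Combining the bounds, tw(G) = 2.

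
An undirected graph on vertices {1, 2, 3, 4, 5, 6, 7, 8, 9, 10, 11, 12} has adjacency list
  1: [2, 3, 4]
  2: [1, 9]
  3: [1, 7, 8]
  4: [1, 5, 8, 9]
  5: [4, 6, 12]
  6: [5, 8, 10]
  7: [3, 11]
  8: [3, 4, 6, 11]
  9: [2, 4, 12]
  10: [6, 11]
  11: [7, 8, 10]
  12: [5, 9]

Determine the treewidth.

A width-3 tree decomposition is:
Bags: B1 = {6, 7, 10, 11}  B2 = {6, 7, 8, 11}  B3 = {3, 6, 7, 8}  B4 = {3, 5, 6, 8}  B5 = {3, 4, 5, 8}  B6 = {1, 3, 4, 5}  B7 = {1, 4, 5, 12}  B8 = {1, 4, 9, 12}  B9 = {1, 2, 9, 12}
Tree: B1–B2, B2–B3, B3–B4, B4–B5, B5–B6, B6–B7, B7–B8, B8–B9
Each bag holds 4 vertices, so the decomposition has width 3, which upper-bounds the treewidth. For the lower bound: the 4 vertex sets {7,10,11}, {6}, {8}, {1,3,4,5} are disjoint, each induces a connected subgraph, and every pair is joined by at least one edge of G. Contracting each set to a single vertex therefore yields K_{4} as a minor, and since treewidth is minor-monotone, tw(G) ≥ tw(K_{4}) = 3. Therefore the treewidth is 3.

3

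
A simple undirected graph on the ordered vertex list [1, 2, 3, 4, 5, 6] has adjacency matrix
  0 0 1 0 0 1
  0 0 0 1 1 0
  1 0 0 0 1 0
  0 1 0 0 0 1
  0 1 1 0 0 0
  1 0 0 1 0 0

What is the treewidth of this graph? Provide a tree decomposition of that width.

Treewidth 2.
One such decomposition:
Bags: B1 = {1, 3, 5}  B2 = {1, 2, 5}  B3 = {1, 2, 4}  B4 = {1, 4, 6}
Tree: B1–B2, B2–B3, B3–B4

Every bag has size at most 3, so the width is 3 − 1 = 2 and tw(G) ≤ 2. For the lower bound, G contains the cycle 1–3–5–2–4–6–1, so G is not a forest; only forests have treewidth ≤ 1, hence tw(G) ≥ 2. Therefore the treewidth is 2.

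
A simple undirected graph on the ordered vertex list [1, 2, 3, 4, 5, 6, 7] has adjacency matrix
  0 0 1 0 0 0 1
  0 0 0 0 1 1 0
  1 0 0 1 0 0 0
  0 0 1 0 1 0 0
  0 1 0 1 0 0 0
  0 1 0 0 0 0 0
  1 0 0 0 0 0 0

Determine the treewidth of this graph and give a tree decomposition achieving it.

Treewidth 1.
One optimal decomposition is:
Bags: B1 = {1, 7}  B2 = {1, 3}  B3 = {3, 4}  B4 = {4, 5}  B5 = {2, 5}  B6 = {2, 6}
Tree: B1–B2, B2–B3, B3–B4, B4–B5, B5–B6

The largest bag has 2 vertices, giving width 1; this decomposition certifies tw(G) ≤ 1. Any graph with an edge has treewidth ≥ 1, and G has the edge 7–1. The upper and lower bounds meet at 1, so that is the treewidth.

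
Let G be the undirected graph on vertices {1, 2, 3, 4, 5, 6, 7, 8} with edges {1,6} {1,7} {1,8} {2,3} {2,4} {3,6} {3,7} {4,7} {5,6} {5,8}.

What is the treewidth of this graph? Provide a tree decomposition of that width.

Treewidth 2.
One such decomposition:
Bags: B1 = {5, 6, 8}  B2 = {1, 6, 8}  B3 = {1, 3, 6}  B4 = {1, 3, 7}  B5 = {2, 3, 7}  B6 = {2, 4, 7}
Tree: B1–B2, B2–B3, B3–B4, B4–B5, B5–B6

Every bag has size at most 3, so the width is 3 − 1 = 2 and tw(G) ≤ 2. For the lower bound, G contains the cycle 5–8–1–6–5, so G is not a forest; only forests have treewidth ≤ 1, hence tw(G) ≥ 2. The upper and lower bounds meet at 2, so that is the treewidth.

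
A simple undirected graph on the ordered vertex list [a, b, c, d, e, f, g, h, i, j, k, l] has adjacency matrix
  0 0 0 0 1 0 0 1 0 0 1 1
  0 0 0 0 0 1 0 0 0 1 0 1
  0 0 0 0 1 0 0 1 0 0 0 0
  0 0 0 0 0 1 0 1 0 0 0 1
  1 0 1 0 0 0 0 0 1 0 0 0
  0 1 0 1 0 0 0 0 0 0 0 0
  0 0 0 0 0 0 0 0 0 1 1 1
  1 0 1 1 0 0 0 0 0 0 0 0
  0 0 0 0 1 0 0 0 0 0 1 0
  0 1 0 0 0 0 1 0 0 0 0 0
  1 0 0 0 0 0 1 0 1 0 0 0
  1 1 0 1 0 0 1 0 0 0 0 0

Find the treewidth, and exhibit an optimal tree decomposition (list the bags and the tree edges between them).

Treewidth 3.
Bags: B1 = {b, f, g, j}  B2 = {b, f, g, l}  B3 = {d, f, g, l}  B4 = {d, g, k, l}  B5 = {a, d, k, l}  B6 = {a, d, h, k}  B7 = {a, h, i, k}  B8 = {a, e, h, i}  B9 = {c, e, h, i}
Tree: B1–B2, B2–B3, B3–B4, B4–B5, B5–B6, B6–B7, B7–B8, B8–B9

The largest bag has 4 vertices, giving width 3; this decomposition certifies tw(G) ≤ 3. For the lower bound: the 4 vertex sets {b,f,j}, {g}, {l}, {a,d,h,k} are disjoint, each induces a connected subgraph, and every pair is joined by at least one edge of G. Contracting each set to a single vertex therefore yields K_{4} as a minor, and since treewidth is minor-monotone, tw(G) ≥ tw(K_{4}) = 3. Therefore the treewidth is 3.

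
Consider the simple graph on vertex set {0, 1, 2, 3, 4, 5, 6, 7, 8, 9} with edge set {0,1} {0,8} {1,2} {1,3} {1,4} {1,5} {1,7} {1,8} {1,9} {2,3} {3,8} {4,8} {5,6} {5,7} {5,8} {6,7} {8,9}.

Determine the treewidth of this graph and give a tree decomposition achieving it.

Treewidth 2.
One optimal decomposition is:
Bags: B1 = {1, 5, 8}  B2 = {1, 4, 8}  B3 = {1, 3, 8}  B4 = {1, 2, 3}  B5 = {0, 1, 8}  B6 = {1, 5, 7}  B7 = {1, 8, 9}  B8 = {5, 6, 7}
Tree: B1–B2, B1–B3, B3–B4, B2–B5, B1–B6, B3–B7, B6–B8

The largest bag has 3 vertices, giving width 2; this decomposition certifies tw(G) ≤ 2. Conversely, {0, 1, 8} is a clique of size 3, and the vertices of any clique must share a bag in every tree decomposition; so some bag has ≥ 3 vertices and tw(G) ≥ 2. Hence tw(G) = 2 exactly.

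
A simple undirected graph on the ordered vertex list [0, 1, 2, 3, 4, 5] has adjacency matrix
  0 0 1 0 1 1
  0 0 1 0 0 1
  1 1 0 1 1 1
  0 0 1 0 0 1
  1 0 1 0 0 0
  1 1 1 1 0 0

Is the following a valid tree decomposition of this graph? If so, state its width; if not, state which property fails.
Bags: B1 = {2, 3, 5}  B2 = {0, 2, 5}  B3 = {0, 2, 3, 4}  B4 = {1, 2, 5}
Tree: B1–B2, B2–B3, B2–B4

A tree decomposition must satisfy three properties: every vertex lies in some bag; for every edge, both endpoints lie together in some bag; and for every vertex, the bags containing it form a connected subtree. Here bags containing vertex 3 are not connected in the tree, so the decomposition is invalid.

No — bags containing vertex 3 are not connected in the tree.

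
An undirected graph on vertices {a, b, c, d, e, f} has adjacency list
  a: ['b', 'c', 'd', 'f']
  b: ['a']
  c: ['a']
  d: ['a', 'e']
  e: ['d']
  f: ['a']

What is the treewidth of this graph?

A width-1 tree decomposition is:
Bags: B1 = {a, c}  B2 = {a, f}  B3 = {a, d}  B4 = {d, e}  B5 = {a, b}
Tree: B1–B2, B2–B3, B3–B4, B2–B5
Every bag has size at most 2, so the width is 2 − 1 = 1 and tw(G) ≤ 1. Since G has at least one edge (e.g. a–c), it is not an edgeless graph, so tw(G) ≥ 1. The upper and lower bounds meet at 1, so that is the treewidth.

1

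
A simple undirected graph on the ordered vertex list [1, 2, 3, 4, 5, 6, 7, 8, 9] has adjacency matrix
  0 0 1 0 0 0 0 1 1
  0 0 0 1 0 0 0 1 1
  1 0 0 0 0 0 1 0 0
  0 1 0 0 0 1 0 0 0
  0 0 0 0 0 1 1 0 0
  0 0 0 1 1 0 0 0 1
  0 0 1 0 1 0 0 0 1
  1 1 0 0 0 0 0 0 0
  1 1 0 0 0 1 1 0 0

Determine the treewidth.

3

A width-3 tree decomposition is:
Bags: B1 = {4, 5, 6, 7}  B2 = {4, 6, 7, 9}  B3 = {2, 4, 7, 9}  B4 = {2, 3, 7, 9}  B5 = {1, 2, 3, 9}  B6 = {1, 2, 3, 8}
Tree: B1–B2, B2–B3, B3–B4, B4–B5, B5–B6
Each bag holds 4 vertices, so the decomposition has width 3, which upper-bounds the treewidth. For the lower bound: the 4 vertex sets {4,5,6}, {7}, {9}, {1,2,3,8} are disjoint, each induces a connected subgraph, and every pair is joined by at least one edge of G. Contracting each set to a single vertex therefore yields K_{4} as a minor, and since treewidth is minor-monotone, tw(G) ≥ tw(K_{4}) = 3. The upper and lower bounds meet at 3, so that is the treewidth.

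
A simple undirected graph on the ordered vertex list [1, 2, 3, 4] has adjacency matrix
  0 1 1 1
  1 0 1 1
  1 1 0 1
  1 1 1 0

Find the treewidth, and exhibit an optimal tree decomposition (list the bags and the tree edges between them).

A single bag containing all 4 vertices is trivially a valid decomposition of width 3. For the lower bound, the 4 vertices {1, 2, 3, 4} are pairwise adjacent, and any tree decomposition puts a clique entirely inside one bag — forcing width ≥ 3. Therefore the treewidth is 3.

Treewidth 3.
Bags: B1 = {1, 2, 3, 4}
Tree: (single bag)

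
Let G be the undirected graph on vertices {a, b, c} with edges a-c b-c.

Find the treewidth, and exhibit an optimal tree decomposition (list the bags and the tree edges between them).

Treewidth 1.
One such decomposition:
Bags: B1 = {a, c}  B2 = {b, c}
Tree: B1–B2

The largest bag has 2 vertices, giving width 1; this decomposition certifies tw(G) ≤ 1. Any graph with an edge has treewidth ≥ 1, and G has the edge a–c. The upper and lower bounds meet at 1, so that is the treewidth.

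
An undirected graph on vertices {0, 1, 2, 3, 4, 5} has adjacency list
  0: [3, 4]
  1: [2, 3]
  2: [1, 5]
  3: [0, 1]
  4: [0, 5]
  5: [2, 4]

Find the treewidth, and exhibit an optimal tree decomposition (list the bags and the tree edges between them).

Each bag holds 3 vertices, so the decomposition has width 2, which upper-bounds the treewidth. The edges 3–0–4–5–2–1–3 form a cycle, so G is not a tree and its treewidth is at least 2. Hence tw(G) = 2 exactly.

Treewidth 2.
Bags: B1 = {0, 3, 4}  B2 = {3, 4, 5}  B3 = {2, 3, 5}  B4 = {1, 2, 3}
Tree: B1–B2, B2–B3, B3–B4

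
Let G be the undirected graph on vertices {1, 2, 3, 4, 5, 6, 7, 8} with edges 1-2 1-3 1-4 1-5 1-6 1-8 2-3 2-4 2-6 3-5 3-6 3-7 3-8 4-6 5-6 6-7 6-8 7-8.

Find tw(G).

A width-3 tree decomposition is:
Bags: B1 = {3, 6, 7, 8}  B2 = {1, 3, 6, 8}  B3 = {1, 2, 3, 6}  B4 = {1, 3, 5, 6}  B5 = {1, 2, 4, 6}
Tree: B1–B2, B2–B3, B3–B4, B3–B5
Every bag has size at most 4, so the width is 4 − 1 = 3 and tw(G) ≤ 3. On the other hand G contains the 4-clique {1, 3, 6, 8}. A clique must lie in a single bag of any decomposition, so no decomposition can have width below 3. The upper and lower bounds meet at 3, so that is the treewidth.

3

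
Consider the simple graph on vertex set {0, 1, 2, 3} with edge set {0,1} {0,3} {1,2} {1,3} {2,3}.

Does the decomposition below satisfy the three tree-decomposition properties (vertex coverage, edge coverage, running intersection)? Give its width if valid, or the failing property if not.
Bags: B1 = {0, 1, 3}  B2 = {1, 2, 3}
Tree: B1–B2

Yes; width 2.

Every vertex of G appears in some bag (union = {0, 1, 2, 3}); every edge is covered by a bag; and for each vertex v the set of bags containing v is connected in the bag tree. The decomposition is therefore valid. The largest bag has 3 vertices, so the width is 2.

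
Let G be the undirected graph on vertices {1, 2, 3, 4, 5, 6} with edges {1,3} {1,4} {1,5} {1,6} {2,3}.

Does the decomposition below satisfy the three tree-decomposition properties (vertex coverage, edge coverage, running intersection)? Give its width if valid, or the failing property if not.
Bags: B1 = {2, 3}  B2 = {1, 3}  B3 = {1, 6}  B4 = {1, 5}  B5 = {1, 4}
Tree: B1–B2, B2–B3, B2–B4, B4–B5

Every vertex of G appears in some bag (union = {1, 2, 3, 4, 5, 6}); every edge is covered by a bag; and for each vertex v the set of bags containing v is connected in the bag tree. The decomposition is therefore valid. The largest bag has 2 vertices, so the width is 1.

Yes; width 1.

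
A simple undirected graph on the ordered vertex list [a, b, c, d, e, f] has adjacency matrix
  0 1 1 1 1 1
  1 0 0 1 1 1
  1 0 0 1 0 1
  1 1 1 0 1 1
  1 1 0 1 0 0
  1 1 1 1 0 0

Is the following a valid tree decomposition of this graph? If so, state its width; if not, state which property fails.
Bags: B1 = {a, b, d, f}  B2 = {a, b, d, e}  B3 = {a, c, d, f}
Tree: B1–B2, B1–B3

Yes; width 3.

Vertex coverage: the bags together contain {a, b, c, d, e, f}, the full vertex set. Edge coverage: each edge of G has both endpoints in at least one bag. Running intersection: for every vertex, the bags containing it form a connected subtree. All three properties hold, so this is a valid tree decomposition of width max|bag| − 1 = 3, and hence tw(G) ≤ 3.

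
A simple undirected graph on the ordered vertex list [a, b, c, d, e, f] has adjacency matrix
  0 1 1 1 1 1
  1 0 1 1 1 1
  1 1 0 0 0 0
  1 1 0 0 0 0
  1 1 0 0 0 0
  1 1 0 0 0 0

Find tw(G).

A width-2 tree decomposition is:
Bags: B1 = {a, b, e}  B2 = {a, b, c}  B3 = {a, b, f}  B4 = {a, b, d}
Tree: B1–B2, B1–B3, B3–B4
Each bag holds 3 vertices, so the decomposition has width 2, which upper-bounds the treewidth. For the lower bound, the 3 vertices {a, b, d} are pairwise adjacent, and any tree decomposition puts a clique entirely inside one bag — forcing width ≥ 2. The upper and lower bounds meet at 2, so that is the treewidth.

2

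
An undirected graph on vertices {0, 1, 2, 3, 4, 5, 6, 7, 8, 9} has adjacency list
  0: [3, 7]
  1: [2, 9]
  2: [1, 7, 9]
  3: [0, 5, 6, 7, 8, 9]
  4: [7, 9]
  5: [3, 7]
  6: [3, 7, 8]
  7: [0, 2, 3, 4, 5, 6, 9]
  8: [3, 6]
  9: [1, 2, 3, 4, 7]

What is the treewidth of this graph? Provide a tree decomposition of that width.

Treewidth 2.
One optimal decomposition is:
Bags: B1 = {3, 6, 7}  B2 = {3, 7, 9}  B3 = {0, 3, 7}  B4 = {4, 7, 9}  B5 = {2, 7, 9}  B6 = {3, 5, 7}  B7 = {1, 2, 9}  B8 = {3, 6, 8}
Tree: B1–B2, B1–B3, B2–B4, B2–B5, B3–B6, B5–B7, B1–B8

Each bag holds 3 vertices, so the decomposition has width 2, which upper-bounds the treewidth. For the lower bound, the 3 vertices {3, 6, 8} are pairwise adjacent, and any tree decomposition puts a clique entirely inside one bag — forcing width ≥ 2. The upper and lower bounds meet at 2, so that is the treewidth.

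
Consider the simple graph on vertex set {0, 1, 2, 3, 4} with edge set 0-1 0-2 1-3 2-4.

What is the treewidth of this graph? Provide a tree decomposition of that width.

Treewidth 1.
One such decomposition:
Bags: B1 = {1, 3}  B2 = {0, 1}  B3 = {0, 2}  B4 = {2, 4}
Tree: B1–B2, B2–B3, B3–B4

The largest bag has 2 vertices, giving width 1; this decomposition certifies tw(G) ≤ 1. Any graph with an edge has treewidth ≥ 1, and G has the edge 3–1. Hence tw(G) = 1 exactly.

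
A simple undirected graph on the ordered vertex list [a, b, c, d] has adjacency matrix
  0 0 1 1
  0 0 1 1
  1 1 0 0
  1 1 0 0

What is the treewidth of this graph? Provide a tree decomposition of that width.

Treewidth 2.
Bags: B1 = {a, b, d}  B2 = {a, b, c}
Tree: B1–B2

The largest bag has 3 vertices, giving width 2; this decomposition certifies tw(G) ≤ 2. For the lower bound, G contains the cycle a–d–b–c–a, so G is not a forest; only forests have treewidth ≤ 1, hence tw(G) ≥ 2. Therefore the treewidth is 2.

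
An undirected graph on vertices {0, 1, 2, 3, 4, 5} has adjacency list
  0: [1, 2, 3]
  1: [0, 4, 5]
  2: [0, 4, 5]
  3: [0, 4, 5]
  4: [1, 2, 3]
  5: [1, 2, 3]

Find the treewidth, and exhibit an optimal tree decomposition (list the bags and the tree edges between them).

Each bag holds 4 vertices, so the decomposition has width 3, which upper-bounds the treewidth. For the lower bound: the 4 vertex sets {3,4}, {2,5}, {1}, {0} are disjoint, each induces a connected subgraph, and every pair is joined by at least one edge of G. Contracting each set to a single vertex therefore yields K_{4} as a minor, and since treewidth is minor-monotone, tw(G) ≥ tw(K_{4}) = 3. The upper and lower bounds meet at 3, so that is the treewidth.

Treewidth 3.
Bags: B1 = {1, 2, 3, 4}  B2 = {1, 2, 3, 5}  B3 = {0, 1, 2, 3}
Tree: B1–B2, B2–B3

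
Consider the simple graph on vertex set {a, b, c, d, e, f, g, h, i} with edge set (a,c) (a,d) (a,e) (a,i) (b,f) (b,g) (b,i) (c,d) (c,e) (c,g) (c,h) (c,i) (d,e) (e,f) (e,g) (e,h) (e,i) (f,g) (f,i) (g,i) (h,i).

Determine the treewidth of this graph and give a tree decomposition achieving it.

Treewidth 3.
One optimal decomposition is:
Bags: B1 = {c, e, g, i}  B2 = {e, f, g, i}  B3 = {a, c, e, i}  B4 = {b, f, g, i}  B5 = {c, e, h, i}  B6 = {a, c, d, e}
Tree: B1–B2, B1–B3, B2–B4, B1–B5, B3–B6

Each bag holds 4 vertices, so the decomposition has width 3, which upper-bounds the treewidth. On the other hand G contains the 4-clique {a, c, d, e}. A clique must lie in a single bag of any decomposition, so no decomposition can have width below 3. Combining the bounds, tw(G) = 3.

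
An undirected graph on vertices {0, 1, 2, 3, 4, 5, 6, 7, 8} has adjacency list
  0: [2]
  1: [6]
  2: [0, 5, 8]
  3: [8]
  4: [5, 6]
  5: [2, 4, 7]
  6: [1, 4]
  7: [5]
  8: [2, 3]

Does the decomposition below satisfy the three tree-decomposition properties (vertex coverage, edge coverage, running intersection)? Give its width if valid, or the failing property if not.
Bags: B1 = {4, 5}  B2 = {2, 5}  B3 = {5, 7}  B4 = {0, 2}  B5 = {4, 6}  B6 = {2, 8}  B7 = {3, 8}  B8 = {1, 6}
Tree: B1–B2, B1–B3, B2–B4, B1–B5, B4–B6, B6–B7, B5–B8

Every vertex of G appears in some bag (union = {0, 1, 2, 3, 4, 5, 6, 7, 8}); every edge is covered by a bag; and for each vertex v the set of bags containing v is connected in the bag tree. The decomposition is therefore valid. The largest bag has 2 vertices, so the width is 1.

Yes; width 1.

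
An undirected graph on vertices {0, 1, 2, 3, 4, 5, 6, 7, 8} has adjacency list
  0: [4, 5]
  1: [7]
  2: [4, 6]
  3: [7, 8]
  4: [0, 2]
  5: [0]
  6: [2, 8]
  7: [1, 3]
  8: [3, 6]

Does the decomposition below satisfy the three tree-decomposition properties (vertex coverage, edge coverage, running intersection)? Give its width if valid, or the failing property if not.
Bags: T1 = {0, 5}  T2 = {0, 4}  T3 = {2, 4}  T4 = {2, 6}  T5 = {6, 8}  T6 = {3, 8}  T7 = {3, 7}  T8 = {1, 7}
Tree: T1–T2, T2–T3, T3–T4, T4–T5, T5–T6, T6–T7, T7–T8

Every vertex of G appears in some bag (union = {0, 1, 2, 3, 4, 5, 6, 7, 8}); every edge is covered by a bag; and for each vertex v the set of bags containing v is connected in the bag tree. The decomposition is therefore valid. The largest bag has 2 vertices, so the width is 1.

Yes; width 1.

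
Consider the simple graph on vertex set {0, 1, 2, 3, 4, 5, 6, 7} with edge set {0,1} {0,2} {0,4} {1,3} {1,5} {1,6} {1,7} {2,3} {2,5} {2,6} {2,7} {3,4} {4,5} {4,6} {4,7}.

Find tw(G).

3

A width-3 tree decomposition is:
Bags: B1 = {1, 2, 3, 4}  B2 = {1, 2, 4, 6}  B3 = {0, 1, 2, 4}  B4 = {1, 2, 4, 5}  B5 = {1, 2, 4, 7}
Tree: B1–B2, B2–B3, B3–B4, B4–B5
Each bag holds 4 vertices, so the decomposition has width 3, which upper-bounds the treewidth. For the lower bound: the 4 vertex sets {3,4}, {2,6}, {1}, {0} are disjoint, each induces a connected subgraph, and every pair is joined by at least one edge of G. Contracting each set to a single vertex therefore yields K_{4} as a minor, and since treewidth is minor-monotone, tw(G) ≥ tw(K_{4}) = 3. Hence tw(G) = 3 exactly.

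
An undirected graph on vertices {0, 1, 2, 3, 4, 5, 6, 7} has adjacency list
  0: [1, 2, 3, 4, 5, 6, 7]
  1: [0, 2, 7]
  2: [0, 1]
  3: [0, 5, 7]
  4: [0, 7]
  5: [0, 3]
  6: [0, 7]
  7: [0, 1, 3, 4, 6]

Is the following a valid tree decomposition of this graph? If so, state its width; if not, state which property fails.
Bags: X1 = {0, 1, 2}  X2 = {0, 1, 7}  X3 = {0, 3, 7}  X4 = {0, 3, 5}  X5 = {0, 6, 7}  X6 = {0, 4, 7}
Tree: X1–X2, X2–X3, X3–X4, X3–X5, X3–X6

Every vertex of G appears in some bag (union = {0, 1, 2, 3, 4, 5, 6, 7}); every edge is covered by a bag; and for each vertex v the set of bags containing v is connected in the bag tree. The decomposition is therefore valid. The largest bag has 3 vertices, so the width is 2.

Yes; width 2.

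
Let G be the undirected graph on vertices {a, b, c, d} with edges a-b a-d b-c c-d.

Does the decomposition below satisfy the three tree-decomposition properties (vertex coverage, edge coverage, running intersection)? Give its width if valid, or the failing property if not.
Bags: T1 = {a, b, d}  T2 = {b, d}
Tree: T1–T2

A tree decomposition must satisfy three properties: every vertex lies in some bag; for every edge, both endpoints lie together in some bag; and for every vertex, the bags containing it form a connected subtree. Here vertex c appears in no bag, so the decomposition is invalid.

No — vertex c appears in no bag.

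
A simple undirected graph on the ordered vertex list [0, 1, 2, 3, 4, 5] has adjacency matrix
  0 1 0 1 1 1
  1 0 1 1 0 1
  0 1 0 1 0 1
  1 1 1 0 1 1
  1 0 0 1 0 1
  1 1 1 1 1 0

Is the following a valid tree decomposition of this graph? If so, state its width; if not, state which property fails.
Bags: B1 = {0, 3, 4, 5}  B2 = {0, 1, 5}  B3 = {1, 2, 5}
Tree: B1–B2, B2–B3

No — edge (3,1) lies in no bag.

A tree decomposition must satisfy three properties: every vertex lies in some bag; for every edge, both endpoints lie together in some bag; and for every vertex, the bags containing it form a connected subtree. Here edge (3,1) lies in no bag, so the decomposition is invalid.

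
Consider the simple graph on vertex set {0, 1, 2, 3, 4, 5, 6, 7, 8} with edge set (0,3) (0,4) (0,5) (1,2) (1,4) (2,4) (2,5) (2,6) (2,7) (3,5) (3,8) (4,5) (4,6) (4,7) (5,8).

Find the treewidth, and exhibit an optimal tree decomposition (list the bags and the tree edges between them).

Every bag has size at most 3, so the width is 3 − 1 = 2 and tw(G) ≤ 2. On the other hand G contains the 3-clique {3, 5, 8}. A clique must lie in a single bag of any decomposition, so no decomposition can have width below 2. Therefore the treewidth is 2.

Treewidth 2.
Bags: B1 = {2, 4, 5}  B2 = {1, 2, 4}  B3 = {2, 4, 6}  B4 = {0, 4, 5}  B5 = {2, 4, 7}  B6 = {0, 3, 5}  B7 = {3, 5, 8}
Tree: B1–B2, B1–B3, B1–B4, B2–B5, B4–B6, B6–B7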